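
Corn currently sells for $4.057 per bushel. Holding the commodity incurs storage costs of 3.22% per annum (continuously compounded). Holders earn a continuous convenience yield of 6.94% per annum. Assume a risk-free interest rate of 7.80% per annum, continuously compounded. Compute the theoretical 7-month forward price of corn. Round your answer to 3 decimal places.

Net carry = r + u − y = 0.0780 + 0.0322 − 0.0694 = 0.0408
F = S·e^((r+u−y)T) = 4.057 · e^(0.0408 × 7/12) = 4.057 · e^0.023800
= 4.057 × 1.024085 = $4.155 per bushel

$4.155 per bushel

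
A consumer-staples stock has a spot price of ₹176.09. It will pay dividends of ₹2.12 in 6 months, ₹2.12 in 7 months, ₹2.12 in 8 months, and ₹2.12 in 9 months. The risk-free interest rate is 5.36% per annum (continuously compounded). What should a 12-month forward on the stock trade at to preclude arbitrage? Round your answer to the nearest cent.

₹177.13

PV(dividends) I = 2.12·e^(−0.0536·6/12) + 2.12·e^(−0.0536·7/12) + 2.12·e^(−0.0536·8/12) + 2.12·e^(−0.0536·9/12)
I = 2.0639 + 2.0547 + 2.0456 + 2.0365 = 8.2007
F = (S − I)·e^(rT) = (176.09 − 8.2007) · e^(0.0536·12/12)
= 167.8893 · e^0.053600 = 167.8893 × 1.055062 = ₹177.13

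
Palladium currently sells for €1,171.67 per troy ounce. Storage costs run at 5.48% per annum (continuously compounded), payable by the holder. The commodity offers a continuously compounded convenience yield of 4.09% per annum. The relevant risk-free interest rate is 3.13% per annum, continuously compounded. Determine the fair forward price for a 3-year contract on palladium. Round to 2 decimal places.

€1,341.82 per troy ounce

Net carry = r + u − y = 0.0313 + 0.0548 − 0.0409 = 0.0452
F = S·e^((r+u−y)T) = 1171.67 · e^(0.0452 × 3) = 1171.67 · e^0.13560000
= 1171.67 × 1.14522371 = €1,341.82 per troy ounce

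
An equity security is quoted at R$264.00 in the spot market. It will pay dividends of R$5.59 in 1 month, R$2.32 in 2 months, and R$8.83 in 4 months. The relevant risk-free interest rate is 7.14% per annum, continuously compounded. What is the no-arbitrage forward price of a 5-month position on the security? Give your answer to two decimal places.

R$255.00

PV(dividends) I = 5.59·e^(−0.0714·1/12) + 2.32·e^(−0.0714·2/12) + 8.83·e^(−0.0714·4/12)
I = 5.5568 + 2.2926 + 8.6223 = 16.4717
F = (S − I)·e^(rT) = (264.00 − 16.4717) · e^(0.0714·5/12)
= 247.5283 · e^0.029750 = 247.5283 × 1.030197 = R$255.00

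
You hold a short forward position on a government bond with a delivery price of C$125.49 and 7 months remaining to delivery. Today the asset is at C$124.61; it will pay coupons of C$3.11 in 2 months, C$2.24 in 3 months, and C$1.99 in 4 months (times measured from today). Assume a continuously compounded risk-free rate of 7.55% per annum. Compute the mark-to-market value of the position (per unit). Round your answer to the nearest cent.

C$2.68

PV(remaining coupons) I = 3.11·e^(−0.0755·2/12) + 2.24·e^(−0.0755·3/12) + 1.99·e^(−0.0755·4/12) = 7.2098
Current forward F = (S − I)·e^(rT) = (124.61 − 7.2098)·e^(0.0755·7/12) = 117.4002 × 1.045026 = 122.6863
Value (long) = (F − K)·e^(−rT) = (122.6863 − 125.49) × 0.956914 = -2.6829
Short position value = −(long value) = C$2.68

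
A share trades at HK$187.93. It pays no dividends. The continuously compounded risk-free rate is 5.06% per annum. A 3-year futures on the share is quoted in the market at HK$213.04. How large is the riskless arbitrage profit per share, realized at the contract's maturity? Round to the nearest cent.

Fair futures: F* = S·e^(carry·T), with carry = r = 0.0506
F* = 187.93 · e^(0.0506 × 3) = 187.93 · e^0.151800 = 187.93 × 1.163927 = HK$218.7368
Market HK$213.04 < fair HK$218.7368: forward underpriced → reverse cash-and-carry (short spot, go long the forward).
At maturity, profit = |F_mkt − F*| = |213.04 − 218.7368| = HK$5.70 per share

HK$5.70 per share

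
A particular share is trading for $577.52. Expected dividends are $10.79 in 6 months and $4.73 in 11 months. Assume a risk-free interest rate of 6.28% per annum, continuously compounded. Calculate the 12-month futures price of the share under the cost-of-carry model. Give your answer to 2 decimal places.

$599.06

PV(dividends) I = 10.79·e^(−0.0628·6/12) + 4.73·e^(−0.0628·11/12)
I = 10.4565 + 4.4654 = 14.9219
F = (S − I)·e^(rT) = (577.52 − 14.9219) · e^(0.0628·12/12)
= 562.5981 · e^0.062800 = 562.5981 × 1.064814 = $599.06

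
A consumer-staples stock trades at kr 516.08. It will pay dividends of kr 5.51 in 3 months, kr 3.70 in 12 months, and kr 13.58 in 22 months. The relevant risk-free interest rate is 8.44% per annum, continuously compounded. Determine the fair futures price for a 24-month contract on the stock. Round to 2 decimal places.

kr 586.79

PV(dividends) I = 5.51·e^(−0.0844·3/12) + 3.70·e^(−0.0844·12/12) + 13.58·e^(−0.0844·22/12)
I = 5.3950 + 3.4005 + 11.6332 = 20.4287
F = (S − I)·e^(rT) = (516.08 − 20.4287) · e^(0.0844·24/12)
= 495.6513 · e^0.168800 = 495.6513 × 1.183883 = kr 586.79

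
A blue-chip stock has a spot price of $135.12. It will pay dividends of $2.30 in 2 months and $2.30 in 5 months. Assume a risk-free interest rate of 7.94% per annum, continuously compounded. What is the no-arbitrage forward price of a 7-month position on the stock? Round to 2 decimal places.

PV(dividends) I = 2.30·e^(−0.0794·2/12) + 2.30·e^(−0.0794·5/12)
I = 2.2698 + 2.2252 = 4.4950
F = (S − I)·e^(rT) = (135.12 − 4.4950) · e^(0.0794·7/12)
= 130.6250 · e^0.046317 = 130.6250 × 1.047406 = $136.82

$136.82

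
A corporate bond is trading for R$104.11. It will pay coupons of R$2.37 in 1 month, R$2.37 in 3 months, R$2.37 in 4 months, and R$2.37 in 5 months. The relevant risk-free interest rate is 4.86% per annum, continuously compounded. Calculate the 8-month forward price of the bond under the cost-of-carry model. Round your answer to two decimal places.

PV(coupons) I = 2.37·e^(−0.0486·1/12) + 2.37·e^(−0.0486·3/12) + 2.37·e^(−0.0486·4/12) + 2.37·e^(−0.0486·5/12)
I = 2.3604 + 2.3414 + 2.3319 + 2.3225 = 9.3562
F = (S − I)·e^(rT) = (104.11 − 9.3562) · e^(0.0486·8/12)
= 94.7538 · e^0.032400 = 94.7538 × 1.032931 = R$97.87

R$97.87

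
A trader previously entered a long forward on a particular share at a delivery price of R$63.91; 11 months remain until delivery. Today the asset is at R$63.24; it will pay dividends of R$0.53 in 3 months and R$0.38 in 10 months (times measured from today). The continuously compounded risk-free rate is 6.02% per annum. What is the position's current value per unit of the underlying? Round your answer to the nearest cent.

R$1.88

PV(remaining dividends) I = 0.53·e^(−0.0602·3/12) + 0.38·e^(−0.0602·10/12) = 0.8835
Current forward F = (S − I)·e^(rT) = (63.24 − 0.8835)·e^(0.0602·11/12) = 62.3565 × 1.056734 = 65.8942
Value (long) = (F − K)·e^(−rT) = (65.8942 − 63.91) × 0.946312 = 1.8777
Value = R$1.88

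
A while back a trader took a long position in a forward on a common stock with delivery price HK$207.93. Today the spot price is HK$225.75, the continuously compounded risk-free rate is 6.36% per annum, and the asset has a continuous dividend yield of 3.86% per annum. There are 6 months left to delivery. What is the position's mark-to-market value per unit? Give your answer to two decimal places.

Current fair forward for the remaining 6 months: F = S·e^((r − q)·T), (r − q) = 0.0636 − 0.0386 = 0.0250
F = 225.75 · e^(0.0250 × 6/12) = 225.75 × 1.012578 = 228.5895
Value of long forward = (F − K)·e^(−rT) = (228.5895 − 207.93) · e^(−0.0636·6/12)
= 20.6595 × 0.968700 = 20.01

HK$20.01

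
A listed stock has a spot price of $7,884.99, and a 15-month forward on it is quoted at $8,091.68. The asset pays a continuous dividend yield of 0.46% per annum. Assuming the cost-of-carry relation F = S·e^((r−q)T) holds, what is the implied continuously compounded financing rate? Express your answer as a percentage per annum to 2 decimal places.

From F = S·e^((r−q)T): (r − q) = ln(F/S)/T
ln(8091.68/7884.99) = ln(1.026213) = 0.025875
(r − q) = 0.025875 / (15/12) = 0.020700
r = ln(F/S)/T + q = 0.020700 + 0.0046 = 0.025300
r = 2.53%

2.53%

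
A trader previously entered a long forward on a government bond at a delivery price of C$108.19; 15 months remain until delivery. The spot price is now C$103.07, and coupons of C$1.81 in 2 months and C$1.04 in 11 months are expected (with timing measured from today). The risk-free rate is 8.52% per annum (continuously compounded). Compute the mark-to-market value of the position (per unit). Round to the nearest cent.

C$3.06

PV(remaining coupons) I = 1.81·e^(−0.0852·2/12) + 1.04·e^(−0.0852·11/12) = 2.7463
Current forward F = (S − I)·e^(rT) = (103.07 − 2.7463)·e^(0.0852·15/12) = 100.3237 × 1.112378 = 111.5979
Value (long) = (F − K)·e^(−rT) = (111.5979 − 108.19) × 0.898975 = 3.0636
Value = C$3.06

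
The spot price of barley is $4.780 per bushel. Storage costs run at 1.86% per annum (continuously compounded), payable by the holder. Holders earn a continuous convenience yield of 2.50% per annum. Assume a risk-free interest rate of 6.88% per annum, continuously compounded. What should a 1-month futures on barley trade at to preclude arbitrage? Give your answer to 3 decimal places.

$4.805 per bushel

Net carry = r + u − y = 0.0688 + 0.0186 − 0.0250 = 0.0624
F = S·e^((r+u−y)T) = 4.780 · e^(0.0624 × 1/12) = 4.780 · e^0.005200
= 4.780 × 1.005214 = $4.805 per bushel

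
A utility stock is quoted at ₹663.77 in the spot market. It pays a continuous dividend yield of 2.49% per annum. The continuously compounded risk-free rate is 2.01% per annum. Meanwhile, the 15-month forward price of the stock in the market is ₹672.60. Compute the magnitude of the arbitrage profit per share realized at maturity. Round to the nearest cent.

₹12.80 per share

Fair forward: F* = S·e^(carry·T), with carry = (r − q) = 0.0201 − 0.0249 = -0.0048
F* = 663.77 · e^(-0.0048 × 15/12) = 663.77 · e^-0.006000 = 663.77 × 0.994018 = ₹659.7993
Market ₹672.60 > fair ₹659.7993: forward overpriced → cash-and-carry (buy spot, short the forward).
At maturity, profit = |F_mkt − F*| = |672.60 − 659.7993| = ₹12.80 per share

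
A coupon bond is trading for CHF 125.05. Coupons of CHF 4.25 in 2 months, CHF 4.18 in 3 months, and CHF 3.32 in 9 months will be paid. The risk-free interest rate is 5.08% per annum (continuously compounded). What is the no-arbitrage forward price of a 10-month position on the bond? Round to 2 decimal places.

PV(coupons) I = 4.25·e^(−0.0508·2/12) + 4.18·e^(−0.0508·3/12) + 3.32·e^(−0.0508·9/12)
I = 4.2142 + 4.1272 + 3.1959 = 11.5373
F = (S − I)·e^(rT) = (125.05 − 11.5373) · e^(0.0508·10/12)
= 113.5127 · e^0.042333 = 113.5127 × 1.043242 = CHF 118.42

CHF 118.42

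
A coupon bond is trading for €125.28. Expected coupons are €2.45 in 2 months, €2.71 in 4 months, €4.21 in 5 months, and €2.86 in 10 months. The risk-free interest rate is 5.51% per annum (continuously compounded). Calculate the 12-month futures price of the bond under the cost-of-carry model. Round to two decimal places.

PV(coupons) I = 2.45·e^(−0.0551·2/12) + 2.71·e^(−0.0551·4/12) + 4.21·e^(−0.0551·5/12) + 2.86·e^(−0.0551·10/12)
I = 2.4276 + 2.6607 + 4.1144 + 2.7316 = 11.9343
F = (S − I)·e^(rT) = (125.28 − 11.9343) · e^(0.0551·12/12)
= 113.3457 · e^0.055100 = 113.3457 × 1.056646 = €119.77

€119.77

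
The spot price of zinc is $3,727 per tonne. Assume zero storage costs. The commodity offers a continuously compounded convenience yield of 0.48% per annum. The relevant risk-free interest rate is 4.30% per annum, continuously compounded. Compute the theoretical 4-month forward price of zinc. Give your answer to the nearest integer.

Net carry = r + u − y = 0.0430 + 0.0000 − 0.0048 = 0.0382
F = S·e^((r+u−y)T) = 3727 · e^(0.0382 × 4/12) = 3727 · e^0.012733
= 3727 × 1.012814 = $3,775 per tonne

$3,775 per tonne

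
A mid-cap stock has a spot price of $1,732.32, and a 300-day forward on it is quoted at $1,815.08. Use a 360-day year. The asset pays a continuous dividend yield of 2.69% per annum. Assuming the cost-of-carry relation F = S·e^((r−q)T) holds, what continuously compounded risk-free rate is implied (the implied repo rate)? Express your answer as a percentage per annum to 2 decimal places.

From F = S·e^((r−q)T): (r − q) = ln(F/S)/T
ln(1815.08/1732.32) = ln(1.047774) = 0.046668
(r − q) = 0.046668 / (300/360) = 0.056002
r = ln(F/S)/T + q = 0.056002 + 0.0269 = 0.082902
r = 8.29%

8.29%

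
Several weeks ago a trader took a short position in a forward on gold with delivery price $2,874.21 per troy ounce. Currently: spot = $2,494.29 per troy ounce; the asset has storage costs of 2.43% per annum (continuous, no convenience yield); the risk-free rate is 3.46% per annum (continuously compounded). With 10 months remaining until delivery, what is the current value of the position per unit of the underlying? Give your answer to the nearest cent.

Current fair forward for the remaining 10 months: F = S·e^((r + u)·T), (r + u) = 0.0346 + 0.0243 = 0.0589
F = 2494.29 · e^(0.0589 × 10/12) = 2494.29 × 1.05030787 = 2619.7724
Value of long forward = (F − K)·e^(−rT) = (2619.7724 − 2874.21) · e^(−0.0346·10/12)
= -254.4376 × 0.97157838 = -247.21
Short position value = −(long value) = $247.21

$247.21 per troy ounce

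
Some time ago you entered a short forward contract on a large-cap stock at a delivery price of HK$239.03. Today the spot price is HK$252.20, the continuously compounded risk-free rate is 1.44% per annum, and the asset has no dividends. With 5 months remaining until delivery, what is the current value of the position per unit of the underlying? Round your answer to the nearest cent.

-HK$14.60

Current fair forward for the remaining 5 months: F = S·e^(r·T), r = 0.0144
F = 252.20 · e^(0.0144 × 5/12) = 252.20 × 1.006018 = 253.7177
Value of long forward = (F − K)·e^(−rT) = (253.7177 − 239.03) · e^(−0.0144·5/12)
= 14.6877 × 0.994018 = 14.60
Short position value = −(long value) = -HK$14.60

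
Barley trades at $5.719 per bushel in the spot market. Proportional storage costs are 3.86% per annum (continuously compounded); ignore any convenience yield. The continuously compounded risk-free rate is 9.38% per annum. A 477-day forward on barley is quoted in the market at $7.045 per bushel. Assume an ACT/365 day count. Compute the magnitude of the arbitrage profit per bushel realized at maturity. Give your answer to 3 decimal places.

Fair forward: F* = S·e^(carry·T), with carry = (r + u) = 0.0938 + 0.0386 = 0.1324
F* = 5.719 · e^(0.1324 × 477/365) = 5.719 · e^0.173027 = 5.719 × 1.188898 = $6.7993
Market $7.045 > fair $6.7993: forward overpriced → cash-and-carry (buy spot, short the forward).
At maturity, profit = |F_mkt − F*| = |7.045 − 6.7993| = $0.246 per bushel

$0.246 per bushel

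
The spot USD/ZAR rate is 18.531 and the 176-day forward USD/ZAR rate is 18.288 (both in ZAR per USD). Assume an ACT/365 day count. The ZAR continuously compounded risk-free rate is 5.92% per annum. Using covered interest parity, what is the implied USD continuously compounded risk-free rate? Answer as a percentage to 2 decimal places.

8.66%

F = S·e^((r_ZAR − r_USD)T) ⇒ r_USD = r_ZAR − ln(F/S)/T
ln(18.288/18.531) = -0.013200; /(176/365) = -0.027375
r_USD = 0.0592 + 0.027375 = 0.086575
r_USD = 8.66%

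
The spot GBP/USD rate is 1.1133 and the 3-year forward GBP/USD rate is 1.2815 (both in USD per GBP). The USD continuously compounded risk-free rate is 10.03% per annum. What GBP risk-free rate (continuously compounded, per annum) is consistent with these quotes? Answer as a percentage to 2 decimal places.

5.34%

F = S·e^((r_USD − r_GBP)T) ⇒ r_GBP = r_USD − ln(F/S)/T
ln(1.2815/1.1133) = 0.140703; /(3) = 0.046901
r_GBP = 0.1003 − 0.046901 = 0.053399
r_GBP = 5.34%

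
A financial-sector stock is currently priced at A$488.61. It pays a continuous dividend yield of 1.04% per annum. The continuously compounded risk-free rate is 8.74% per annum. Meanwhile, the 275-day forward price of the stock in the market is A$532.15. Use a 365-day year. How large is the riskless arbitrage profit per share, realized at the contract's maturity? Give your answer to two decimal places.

Fair forward: F* = S·e^(carry·T), with carry = (r − q) = 0.0874 − 0.0104 = 0.0770
F* = 488.61 · e^(0.0770 × 275/365) = 488.61 · e^0.058014 = 488.61 × 1.059730 = A$517.7947
Market A$532.15 > fair A$517.7947: forward overpriced → cash-and-carry (buy spot, short the forward).
At maturity, profit = |F_mkt − F*| = |532.15 − 517.7947| = A$14.36 per share

A$14.36 per share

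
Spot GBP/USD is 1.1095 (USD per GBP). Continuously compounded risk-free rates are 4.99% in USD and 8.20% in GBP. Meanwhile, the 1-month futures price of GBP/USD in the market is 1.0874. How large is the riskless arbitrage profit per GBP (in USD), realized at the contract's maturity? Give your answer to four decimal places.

Fair futures: F* = S·e^(carry·T), with carry = (r_USD − r_GBP) = 0.0499 − 0.0820 = -0.0321
F* = 1.1095 · e^(-0.0321 × 1/12) = 1.1095 · e^-0.002675 = 1.1095 × 0.997329 = 1.1065
Market 1.0874 < fair 1.1065: forward underpriced → reverse cash-and-carry (short spot, go long the forward).
At maturity, profit = |F_mkt − F*| = |1.0874 − 1.1065| = 0.0191 per GBP (in USD)

0.0191 per GBP (in USD)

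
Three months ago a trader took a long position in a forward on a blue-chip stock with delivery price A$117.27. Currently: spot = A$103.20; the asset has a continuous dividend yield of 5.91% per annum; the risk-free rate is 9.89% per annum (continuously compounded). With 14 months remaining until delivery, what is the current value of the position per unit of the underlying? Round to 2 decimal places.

Current fair forward for the remaining 14 months: F = S·e^((r − q)·T), (r − q) = 0.0989 − 0.0591 = 0.0398
F = 103.20 · e^(0.0398 × 14/12) = 103.20 × 1.047528 = 108.1049
Value of long forward = (F − K)·e^(−rT) = (108.1049 − 117.27) · e^(−0.0989·14/12)
= -9.1651 × 0.891025 = -8.17

-A$8.17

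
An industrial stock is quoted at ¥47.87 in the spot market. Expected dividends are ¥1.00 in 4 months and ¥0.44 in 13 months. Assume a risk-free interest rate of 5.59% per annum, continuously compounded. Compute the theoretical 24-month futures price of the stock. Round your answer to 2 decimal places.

¥51.97

PV(dividends) I = 1.00·e^(−0.0559·4/12) + 0.44·e^(−0.0559·13/12)
I = 0.9815 + 0.4141 = 1.3956
F = (S − I)·e^(rT) = (47.87 − 1.3956) · e^(0.0559·24/12)
= 46.4744 · e^0.111800 = 46.4744 × 1.118289 = ¥51.97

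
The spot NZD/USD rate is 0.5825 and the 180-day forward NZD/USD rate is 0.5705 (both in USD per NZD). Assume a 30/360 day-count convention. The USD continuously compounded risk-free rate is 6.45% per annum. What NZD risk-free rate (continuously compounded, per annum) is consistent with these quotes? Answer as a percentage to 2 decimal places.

10.61%

F = S·e^((r_USD − r_NZD)T) ⇒ r_NZD = r_USD − ln(F/S)/T
ln(0.5705/0.5825) = -0.020816; /(180/360) = -0.041632
r_NZD = 0.0645 + 0.041632 = 0.106132
r_NZD = 10.61%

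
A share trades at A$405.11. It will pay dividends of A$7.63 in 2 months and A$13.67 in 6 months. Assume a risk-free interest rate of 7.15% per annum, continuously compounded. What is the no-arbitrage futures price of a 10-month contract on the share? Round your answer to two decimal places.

PV(dividends) I = 7.63·e^(−0.0715·2/12) + 13.67·e^(−0.0715·6/12)
I = 7.5396 + 13.1899 = 20.7295
F = (S − I)·e^(rT) = (405.11 − 20.7295) · e^(0.0715·10/12)
= 384.3805 · e^0.059583 = 384.3805 × 1.061394 = A$407.98

A$407.98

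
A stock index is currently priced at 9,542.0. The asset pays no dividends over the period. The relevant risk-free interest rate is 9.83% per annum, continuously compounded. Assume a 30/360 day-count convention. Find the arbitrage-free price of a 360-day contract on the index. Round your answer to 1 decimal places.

10,527.6

F = S·e^(rT) = 9542.0 · e^(0.0983 × 360/360)
= 9542.0 · e^0.098300 = 9542.0 × 1.103294
F = 10,527.6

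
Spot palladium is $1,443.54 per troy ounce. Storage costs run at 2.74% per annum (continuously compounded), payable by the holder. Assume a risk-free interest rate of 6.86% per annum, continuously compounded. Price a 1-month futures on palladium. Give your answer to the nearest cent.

Net carry = r + u − y = 0.0686 + 0.0274 − 0.0000 = 0.0960
F = S·e^((r+u−y)T) = 1443.54 · e^(0.0960 × 1/12) = 1443.54 · e^0.00800000
= 1443.54 × 1.00803209 = $1,455.13 per troy ounce

$1,455.13 per troy ounce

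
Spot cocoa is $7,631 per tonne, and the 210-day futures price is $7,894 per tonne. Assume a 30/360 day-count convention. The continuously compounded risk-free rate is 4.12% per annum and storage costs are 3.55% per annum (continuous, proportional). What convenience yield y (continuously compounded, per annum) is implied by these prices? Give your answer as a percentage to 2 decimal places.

1.86%

F = S·e^((r+u−y)T) ⇒ (r+u−y) = ln(F/S)/T
ln(7894/7631) = 0.033884; /T ⇒ 0.058087
y = r + u − ln(F/S)/T = 0.0412 + 0.0355 − 0.058087 = 0.018613
y = 1.86%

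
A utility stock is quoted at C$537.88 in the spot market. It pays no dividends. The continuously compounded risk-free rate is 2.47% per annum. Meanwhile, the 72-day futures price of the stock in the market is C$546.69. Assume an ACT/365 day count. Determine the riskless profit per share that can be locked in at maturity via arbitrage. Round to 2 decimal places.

Fair futures: F* = S·e^(carry·T), with carry = r = 0.0247
F* = 537.88 · e^(0.0247 × 72/365) = 537.88 · e^0.004872 = 537.88 × 1.004884 = C$540.5070
Market C$546.69 > fair C$540.5070: forward overpriced → cash-and-carry (buy spot, short the forward).
At maturity, profit = |F_mkt − F*| = |546.69 − 540.5070| = C$6.18 per share

C$6.18 per share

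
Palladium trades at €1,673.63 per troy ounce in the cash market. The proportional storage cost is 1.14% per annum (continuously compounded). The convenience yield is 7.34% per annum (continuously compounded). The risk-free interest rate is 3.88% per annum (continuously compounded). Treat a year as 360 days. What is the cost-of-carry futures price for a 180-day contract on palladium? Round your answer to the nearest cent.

Net carry = r + u − y = 0.0388 + 0.0114 − 0.0734 = -0.0232
F = S·e^((r+u−y)T) = 1673.63 · e^(-0.0232 × 180/360) = 1673.63 · e^-0.01160000
= 1673.63 × 0.98846702 = €1,654.33 per troy ounce

€1,654.33 per troy ounce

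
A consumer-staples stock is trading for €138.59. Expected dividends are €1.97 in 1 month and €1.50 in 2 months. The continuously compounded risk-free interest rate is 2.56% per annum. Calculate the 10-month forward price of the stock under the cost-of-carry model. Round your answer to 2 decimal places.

PV(dividends) I = 1.97·e^(−0.0256·1/12) + 1.50·e^(−0.0256·2/12)
I = 1.9658 + 1.4936 = 3.4594
F = (S − I)·e^(rT) = (138.59 − 3.4594) · e^(0.0256·10/12)
= 135.1306 · e^0.021333 = 135.1306 × 1.021562 = €138.04

€138.04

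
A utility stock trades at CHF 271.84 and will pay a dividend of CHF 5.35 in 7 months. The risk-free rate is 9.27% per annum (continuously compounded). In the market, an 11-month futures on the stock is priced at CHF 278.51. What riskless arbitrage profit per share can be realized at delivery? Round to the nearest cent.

PV(dividends) I = 5.35·e^(−0.0927·7/12) = 5.0684
Fair futures F* = (S − I)·e^(rT) = (271.84 − 5.0684)·e^0.084975 = 266.7716 × 1.088690 = 290.4316
Market CHF 278.51 < fair 290.4316: forward underpriced → reverse cash-and-carry (short the stock, invest proceeds at r, pay the dividends, go long the forward).
Profit at T = |F_mkt − F*| = |278.51 − 290.4316| = CHF 11.92 per share

CHF 11.92 per share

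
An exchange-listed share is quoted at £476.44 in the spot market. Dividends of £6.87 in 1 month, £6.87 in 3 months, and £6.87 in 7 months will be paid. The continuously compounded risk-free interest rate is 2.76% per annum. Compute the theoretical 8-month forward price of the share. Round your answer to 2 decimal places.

PV(dividends) I = 6.87·e^(−0.0276·1/12) + 6.87·e^(−0.0276·3/12) + 6.87·e^(−0.0276·7/12)
I = 6.8542 + 6.8228 + 6.7603 = 20.4373
F = (S − I)·e^(rT) = (476.44 − 20.4373) · e^(0.0276·8/12)
= 456.0027 · e^0.018400 = 456.0027 × 1.018570 = £464.47

£464.47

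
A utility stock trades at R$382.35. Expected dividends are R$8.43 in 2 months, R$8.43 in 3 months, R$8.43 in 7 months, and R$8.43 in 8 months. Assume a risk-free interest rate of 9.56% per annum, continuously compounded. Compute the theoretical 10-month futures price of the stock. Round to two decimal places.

PV(dividends) I = 8.43·e^(−0.0956·2/12) + 8.43·e^(−0.0956·3/12) + 8.43·e^(−0.0956·7/12) + 8.43·e^(−0.0956·8/12)
I = 8.2967 + 8.2309 + 7.9728 + 7.9095 = 32.4099
F = (S − I)·e^(rT) = (382.35 − 32.4099) · e^(0.0956·10/12)
= 349.9401 · e^0.079667 = 349.9401 × 1.082926 = R$378.96

R$378.96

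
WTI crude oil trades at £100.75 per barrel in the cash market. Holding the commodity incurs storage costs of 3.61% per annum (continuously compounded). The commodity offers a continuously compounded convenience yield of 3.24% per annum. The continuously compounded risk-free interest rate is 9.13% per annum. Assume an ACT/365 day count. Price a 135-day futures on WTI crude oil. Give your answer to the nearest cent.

Net carry = r + u − y = 0.0913 + 0.0361 − 0.0324 = 0.0950
F = S·e^((r+u−y)T) = 100.75 · e^(0.0950 × 135/365) = 100.75 · e^0.035137
= 100.75 × 1.035762 = £104.35 per barrel

£104.35 per barrel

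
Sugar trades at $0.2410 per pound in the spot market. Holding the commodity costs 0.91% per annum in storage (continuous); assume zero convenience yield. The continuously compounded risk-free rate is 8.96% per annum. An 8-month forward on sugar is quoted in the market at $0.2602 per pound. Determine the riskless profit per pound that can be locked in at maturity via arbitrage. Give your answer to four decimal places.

$0.0028 per pound

Fair forward: F* = S·e^(carry·T), with carry = (r + u) = 0.0896 + 0.0091 = 0.0987
F* = 0.2410 · e^(0.0987 × 8/12) = 0.2410 · e^0.065800 = 0.2410 × 1.068013 = $0.2574
Market $0.2602 > fair $0.2574: forward overpriced → cash-and-carry (buy spot, short the forward).
At maturity, profit = |F_mkt − F*| = |0.2602 − 0.2574| = $0.0028 per pound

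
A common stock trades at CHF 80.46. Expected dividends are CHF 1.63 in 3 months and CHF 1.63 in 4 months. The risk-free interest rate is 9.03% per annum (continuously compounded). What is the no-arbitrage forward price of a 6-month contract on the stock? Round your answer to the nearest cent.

CHF 80.85

PV(dividends) I = 1.63·e^(−0.0903·3/12) + 1.63·e^(−0.0903·4/12)
I = 1.5936 + 1.5817 = 3.1753
F = (S − I)·e^(rT) = (80.46 − 3.1753) · e^(0.0903·6/12)
= 77.2847 · e^0.045150 = 77.2847 × 1.046185 = CHF 80.85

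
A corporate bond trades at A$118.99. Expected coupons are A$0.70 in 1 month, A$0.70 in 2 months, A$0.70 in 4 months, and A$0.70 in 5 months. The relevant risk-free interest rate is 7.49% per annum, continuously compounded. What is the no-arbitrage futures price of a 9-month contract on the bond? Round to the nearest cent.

PV(coupons) I = 0.70·e^(−0.0749·1/12) + 0.70·e^(−0.0749·2/12) + 0.70·e^(−0.0749·4/12) + 0.70·e^(−0.0749·5/12)
I = 0.6956 + 0.6913 + 0.6827 + 0.6785 = 2.7481
F = (S − I)·e^(rT) = (118.99 − 2.7481) · e^(0.0749·9/12)
= 116.2419 · e^0.056175 = 116.2419 × 1.057783 = A$122.96

A$122.96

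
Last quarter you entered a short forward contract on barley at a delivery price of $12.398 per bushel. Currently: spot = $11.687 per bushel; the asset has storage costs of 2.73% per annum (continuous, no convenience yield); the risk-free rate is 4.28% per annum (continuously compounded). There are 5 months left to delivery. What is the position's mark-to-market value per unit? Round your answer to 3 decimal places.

$0.358 per bushel

Current fair forward for the remaining 5 months: F = S·e^((r + u)·T), (r + u) = 0.0428 + 0.0273 = 0.0701
F = 11.687 · e^(0.0701 × 5/12) = 11.687 × 1.029639 = 12.0334
Value of long forward = (F − K)·e^(−rT) = (12.0334 − 12.398) · e^(−0.0428·5/12)
= -0.3646 × 0.982325 = -0.358
Short position value = −(long value) = $0.358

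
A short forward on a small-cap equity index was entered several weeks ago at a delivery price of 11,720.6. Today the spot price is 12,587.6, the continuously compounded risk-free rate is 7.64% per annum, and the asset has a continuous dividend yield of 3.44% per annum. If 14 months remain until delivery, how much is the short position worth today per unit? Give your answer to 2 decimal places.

-1371.31

Current fair forward for the remaining 14 months: F = S·e^((r − q)·T), (r − q) = 0.0764 − 0.0344 = 0.0420
F = 12587.6 · e^(0.0420 × 14/12) = 12587.6 × 1.05022035 = 13219.7537
Value of long forward = (F − K)·e^(−rT) = (13219.7537 − 11720.6) · e^(−0.0764·14/12)
= 1499.1537 × 0.91472360 = 1371.31
Short position value = −(long value) = -1371.31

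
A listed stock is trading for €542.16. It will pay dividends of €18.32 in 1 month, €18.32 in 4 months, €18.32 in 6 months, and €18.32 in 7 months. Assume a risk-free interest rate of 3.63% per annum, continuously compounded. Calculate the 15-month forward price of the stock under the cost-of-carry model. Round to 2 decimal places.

PV(dividends) I = 18.32·e^(−0.0363·1/12) + 18.32·e^(−0.0363·4/12) + 18.32·e^(−0.0363·6/12) + 18.32·e^(−0.0363·7/12)
I = 18.2647 + 18.0997 + 17.9905 + 17.9362 = 72.2911
F = (S − I)·e^(rT) = (542.16 − 72.2911) · e^(0.0363·15/12)
= 469.8689 · e^0.045375 = 469.8689 × 1.046420 = €491.68

€491.68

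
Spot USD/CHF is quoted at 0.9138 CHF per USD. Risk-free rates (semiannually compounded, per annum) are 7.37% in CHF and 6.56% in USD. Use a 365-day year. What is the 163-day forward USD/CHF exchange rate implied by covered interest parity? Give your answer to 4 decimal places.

0.9170

By covered interest parity, F = S · (1+r_CHF/2)^(2T) / (1+r_USD/2)^(2T)
= 0.9138 × 1.032849 / 1.029245 = 0.9138 × 1.003502
F = 0.9170 CHF per USD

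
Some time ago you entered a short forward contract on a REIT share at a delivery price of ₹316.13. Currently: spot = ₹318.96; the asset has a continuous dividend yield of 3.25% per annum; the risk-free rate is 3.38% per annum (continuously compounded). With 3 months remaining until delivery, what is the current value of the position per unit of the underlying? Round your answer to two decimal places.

Current fair forward for the remaining 3 months: F = S·e^((r − q)·T), (r − q) = 0.0338 − 0.0325 = 0.0013
F = 318.96 · e^(0.0013 × 3/12) = 318.96 × 1.000325 = 319.0637
Value of long forward = (F − K)·e^(−rT) = (319.0637 − 316.13) · e^(−0.0338·3/12)
= 2.9337 × 0.991586 = 2.91
Short position value = −(long value) = -₹2.91

-₹2.91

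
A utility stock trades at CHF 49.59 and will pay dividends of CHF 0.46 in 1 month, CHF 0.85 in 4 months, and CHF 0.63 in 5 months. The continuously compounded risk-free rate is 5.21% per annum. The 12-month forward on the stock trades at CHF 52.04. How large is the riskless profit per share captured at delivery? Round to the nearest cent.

CHF 1.81 per share

PV(dividends) I = 0.46·e^(−0.0521·1/12) + 0.85·e^(−0.0521·4/12) + 0.63·e^(−0.0521·5/12) = 1.9098
Fair forward F* = (S − I)·e^(rT) = (49.59 − 1.9098)·e^0.052100 = 47.6802 × 1.053481 = 50.2302
Market CHF 52.04 > fair 50.2302: forward overpriced → cash-and-carry (borrow at r, buy the stock and collect the dividends, short the forward).
Profit at T = |F_mkt − F*| = |52.04 − 50.2302| = CHF 1.81 per share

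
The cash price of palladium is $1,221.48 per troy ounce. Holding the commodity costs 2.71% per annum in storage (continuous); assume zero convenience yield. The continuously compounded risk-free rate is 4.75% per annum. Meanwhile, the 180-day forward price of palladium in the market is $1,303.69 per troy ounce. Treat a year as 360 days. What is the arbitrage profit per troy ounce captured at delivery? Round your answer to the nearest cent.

$35.79 per troy ounce

Fair forward: F* = S·e^(carry·T), with carry = (r + u) = 0.0475 + 0.0271 = 0.0746
F* = 1221.48 · e^(0.0746 × 180/360) = 1221.48 · e^0.03730000 = 1221.48 × 1.03800438 = $1267.9016
Market $1303.69 > fair $1267.9016: forward overpriced → cash-and-carry (buy spot, short the forward).
At maturity, profit = |F_mkt − F*| = |1303.69 − 1267.9016| = $35.79 per troy ounce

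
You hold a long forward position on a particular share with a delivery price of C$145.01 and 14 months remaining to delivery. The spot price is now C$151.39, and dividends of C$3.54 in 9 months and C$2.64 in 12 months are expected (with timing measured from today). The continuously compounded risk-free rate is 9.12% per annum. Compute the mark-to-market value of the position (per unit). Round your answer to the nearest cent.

PV(remaining dividends) I = 3.54·e^(−0.0912·9/12) + 2.64·e^(−0.0912·12/12) = 5.7158
Current forward F = (S − I)·e^(rT) = (151.39 − 5.7158)·e^(0.0912·14/12) = 145.6742 × 1.112267 = 162.0286
Value (long) = (F − K)·e^(−rT) = (162.0286 − 145.01) × 0.899065 = 15.3008
Value = C$15.30

C$15.30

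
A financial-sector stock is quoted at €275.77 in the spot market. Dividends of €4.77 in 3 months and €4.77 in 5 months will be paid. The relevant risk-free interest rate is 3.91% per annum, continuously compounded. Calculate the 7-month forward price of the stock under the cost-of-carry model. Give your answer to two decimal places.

€272.50

PV(dividends) I = 4.77·e^(−0.0391·3/12) + 4.77·e^(−0.0391·5/12)
I = 4.7236 + 4.6929 = 9.4165
F = (S − I)·e^(rT) = (275.77 − 9.4165) · e^(0.0391·7/12)
= 266.3535 · e^0.022808 = 266.3535 × 1.023070 = €272.50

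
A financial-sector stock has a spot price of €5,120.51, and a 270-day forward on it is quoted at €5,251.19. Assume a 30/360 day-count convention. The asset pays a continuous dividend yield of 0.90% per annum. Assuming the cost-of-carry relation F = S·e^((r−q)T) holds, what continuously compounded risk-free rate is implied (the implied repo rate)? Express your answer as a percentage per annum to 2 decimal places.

4.26%

From F = S·e^((r−q)T): (r − q) = ln(F/S)/T
ln(5251.19/5120.51) = ln(1.025521) = 0.025201
(r − q) = 0.025201 / (270/360) = 0.033601
r = ln(F/S)/T + q = 0.033601 + 0.0090 = 0.042601
r = 4.26%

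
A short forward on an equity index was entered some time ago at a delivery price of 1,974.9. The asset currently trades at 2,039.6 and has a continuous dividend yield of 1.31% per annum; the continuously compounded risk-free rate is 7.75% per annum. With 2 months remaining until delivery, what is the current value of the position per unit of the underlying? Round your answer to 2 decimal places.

-85.60

Current fair forward for the remaining 2 months: F = S·e^((r − q)·T), (r − q) = 0.0775 − 0.0131 = 0.0644
F = 2039.6 · e^(0.0644 × 2/12) = 2039.6 × 1.01079114 = 2061.6096
Value of long forward = (F − K)·e^(−rT) = (2061.6096 − 1974.9) · e^(−0.0775·2/12)
= 86.7096 × 0.98716640 = 85.60
Short position value = −(long value) = -85.60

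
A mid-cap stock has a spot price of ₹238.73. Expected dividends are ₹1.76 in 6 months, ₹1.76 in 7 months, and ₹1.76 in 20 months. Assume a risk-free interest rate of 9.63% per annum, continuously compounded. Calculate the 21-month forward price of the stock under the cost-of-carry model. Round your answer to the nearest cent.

₹276.82

PV(dividends) I = 1.76·e^(−0.0963·6/12) + 1.76·e^(−0.0963·7/12) + 1.76·e^(−0.0963·20/12)
I = 1.6773 + 1.6639 + 1.4990 = 4.8402
F = (S − I)·e^(rT) = (238.73 − 4.8402) · e^(0.0963·21/12)
= 233.8898 · e^0.168525 = 233.8898 × 1.183558 = ₹276.82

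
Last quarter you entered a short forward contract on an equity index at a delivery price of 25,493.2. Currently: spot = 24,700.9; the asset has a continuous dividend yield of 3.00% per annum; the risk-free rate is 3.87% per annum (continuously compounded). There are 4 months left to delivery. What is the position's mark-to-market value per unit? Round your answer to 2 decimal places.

711.33

Current fair forward for the remaining 4 months: F = S·e^((r − q)·T), (r − q) = 0.0387 − 0.0300 = 0.0087
F = 24700.9 · e^(0.0087 × 4/12) = 24700.9 × 1.00290421 = 24772.6366
Value of long forward = (F − K)·e^(−rT) = (24772.6366 − 25493.2) · e^(−0.0387·4/12)
= -720.5634 × 0.98718285 = -711.33
Short position value = −(long value) = 711.33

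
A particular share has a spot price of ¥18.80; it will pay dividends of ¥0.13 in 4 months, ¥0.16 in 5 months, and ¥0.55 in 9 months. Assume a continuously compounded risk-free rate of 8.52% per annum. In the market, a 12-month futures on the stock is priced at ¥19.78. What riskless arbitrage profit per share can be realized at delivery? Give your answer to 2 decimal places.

¥0.18 per share

PV(dividends) I = 0.13·e^(−0.0852·4/12) + 0.16·e^(−0.0852·5/12) + 0.55·e^(−0.0852·9/12) = 0.7967
Fair futures F* = (S − I)·e^(rT) = (18.80 − 0.7967)·e^0.085200 = 18.0033 × 1.088935 = 19.6044
Market ¥19.78 > fair 19.6044: forward overpriced → cash-and-carry (borrow at r, buy the stock and collect the dividends, short the forward).
Profit at T = |F_mkt − F*| = |19.78 − 19.6044| = ¥0.18 per share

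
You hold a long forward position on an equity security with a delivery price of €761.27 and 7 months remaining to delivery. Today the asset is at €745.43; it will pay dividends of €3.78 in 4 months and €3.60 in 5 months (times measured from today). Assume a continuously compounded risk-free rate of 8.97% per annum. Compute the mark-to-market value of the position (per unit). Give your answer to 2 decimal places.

PV(remaining dividends) I = 3.78·e^(−0.0897·4/12) + 3.60·e^(−0.0897·5/12) = 7.1366
Current forward F = (S − I)·e^(rT) = (745.43 − 7.1366)·e^(0.0897·7/12) = 738.2934 × 1.053718 = 777.9530
Value (long) = (F − K)·e^(−rT) = (777.9530 − 761.27) × 0.949020 = 15.8325
Value = €15.83

€15.83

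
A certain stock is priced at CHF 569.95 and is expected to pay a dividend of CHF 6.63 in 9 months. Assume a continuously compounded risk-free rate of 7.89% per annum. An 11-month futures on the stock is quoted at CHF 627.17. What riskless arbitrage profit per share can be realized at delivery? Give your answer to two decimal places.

CHF 21.19 per share

PV(dividends) I = 6.63·e^(−0.0789·9/12) = 6.2491
Fair futures F* = (S − I)·e^(rT) = (569.95 − 6.2491)·e^0.072325 = 563.7009 × 1.075005 = 605.9813
Market CHF 627.17 > fair 605.9813: forward overpriced → cash-and-carry (borrow at r, buy the stock and collect the dividends, short the forward).
Profit at T = |F_mkt − F*| = |627.17 − 605.9813| = CHF 21.19 per share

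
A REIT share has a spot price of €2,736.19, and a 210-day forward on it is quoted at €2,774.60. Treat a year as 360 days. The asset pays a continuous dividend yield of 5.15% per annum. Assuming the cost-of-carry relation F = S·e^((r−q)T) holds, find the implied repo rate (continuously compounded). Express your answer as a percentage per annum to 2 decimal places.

From F = S·e^((r−q)T): (r − q) = ln(F/S)/T
ln(2774.60/2736.19) = ln(1.014038) = 0.013940
(r − q) = 0.013940 / (210/360) = 0.023897
r = ln(F/S)/T + q = 0.023897 + 0.0515 = 0.075397
r = 7.54%

7.54%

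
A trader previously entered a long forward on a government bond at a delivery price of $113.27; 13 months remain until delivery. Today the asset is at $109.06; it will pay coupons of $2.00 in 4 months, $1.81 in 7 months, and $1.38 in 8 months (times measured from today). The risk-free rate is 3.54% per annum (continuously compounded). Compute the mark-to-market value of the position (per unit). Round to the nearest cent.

-$5.05

PV(remaining coupons) I = 2.00·e^(−0.0354·4/12) + 1.81·e^(−0.0354·7/12) + 1.38·e^(−0.0354·8/12) = 5.0974
Current forward F = (S − I)·e^(rT) = (109.06 − 5.0974)·e^(0.0354·13/12) = 103.9626 × 1.039095 = 108.0270
Value (long) = (F − K)·e^(−rT) = (108.0270 − 113.27) × 0.962376 = -5.0457
Value = -$5.05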